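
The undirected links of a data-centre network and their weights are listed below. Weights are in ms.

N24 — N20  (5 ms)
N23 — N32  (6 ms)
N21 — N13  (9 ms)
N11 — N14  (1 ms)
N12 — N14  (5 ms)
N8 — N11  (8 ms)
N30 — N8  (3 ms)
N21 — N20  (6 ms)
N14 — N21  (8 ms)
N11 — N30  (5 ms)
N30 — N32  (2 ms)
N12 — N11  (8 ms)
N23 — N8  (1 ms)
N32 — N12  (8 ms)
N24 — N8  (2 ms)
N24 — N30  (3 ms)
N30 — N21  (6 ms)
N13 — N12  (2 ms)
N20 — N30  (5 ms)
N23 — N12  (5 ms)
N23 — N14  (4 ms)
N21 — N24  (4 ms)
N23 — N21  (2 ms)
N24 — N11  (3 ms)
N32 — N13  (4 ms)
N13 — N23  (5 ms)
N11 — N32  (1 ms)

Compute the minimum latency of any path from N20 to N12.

13 ms

Compare a few routes:
N20–N21–N23–N12: 6+2+5 = 13
N20–N24–N11–N14–N12: 5+3+1+5 = 14
N20–N30–N32–N11–N14–N12: 5+2+1+1+5 = 14
N20–N30–N8–N23–N12: 5+3+1+5 = 14
The minimum is 13 ms via N20–N21–N23–N12.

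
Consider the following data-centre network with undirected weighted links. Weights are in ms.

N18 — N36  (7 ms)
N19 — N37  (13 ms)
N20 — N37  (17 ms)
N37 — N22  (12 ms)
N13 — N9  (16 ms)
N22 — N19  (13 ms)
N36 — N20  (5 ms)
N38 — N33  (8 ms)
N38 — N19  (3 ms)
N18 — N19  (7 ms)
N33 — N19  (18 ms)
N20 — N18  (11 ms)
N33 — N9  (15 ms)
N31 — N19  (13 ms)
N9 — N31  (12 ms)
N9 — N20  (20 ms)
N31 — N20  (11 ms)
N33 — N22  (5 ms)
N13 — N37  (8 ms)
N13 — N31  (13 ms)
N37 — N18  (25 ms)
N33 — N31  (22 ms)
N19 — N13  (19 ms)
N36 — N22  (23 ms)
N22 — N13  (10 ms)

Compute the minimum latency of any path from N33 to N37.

Shortest distances from N33:
N33: 0
N22: 5  (via N33)
N38: 8  (via N33)
N19: 11  (via N38)
N13: 15  (via N22)
N9: 15  (via N33)
N37: 17  (via N22)
Shortest route: N33 → N22 → N37 = 17 ms.

17 ms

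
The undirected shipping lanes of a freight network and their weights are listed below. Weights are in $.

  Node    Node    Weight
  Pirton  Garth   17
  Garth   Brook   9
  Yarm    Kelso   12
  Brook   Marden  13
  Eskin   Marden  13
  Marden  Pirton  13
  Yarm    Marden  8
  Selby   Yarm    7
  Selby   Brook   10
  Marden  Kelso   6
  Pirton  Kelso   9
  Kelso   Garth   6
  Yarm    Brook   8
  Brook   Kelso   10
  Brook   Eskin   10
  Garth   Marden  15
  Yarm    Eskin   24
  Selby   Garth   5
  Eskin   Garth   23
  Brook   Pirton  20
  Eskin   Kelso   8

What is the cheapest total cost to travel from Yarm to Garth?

$12

Settle nodes by increasing distance from Yarm:
Yarm: 0
Selby: 7  (via Yarm)
Brook: 8  (via Yarm)
Marden: 8  (via Yarm)
Kelso: 12  (via Yarm)
Garth: 12  (via Selby)
Shortest route: Yarm–Selby–Garth = $12.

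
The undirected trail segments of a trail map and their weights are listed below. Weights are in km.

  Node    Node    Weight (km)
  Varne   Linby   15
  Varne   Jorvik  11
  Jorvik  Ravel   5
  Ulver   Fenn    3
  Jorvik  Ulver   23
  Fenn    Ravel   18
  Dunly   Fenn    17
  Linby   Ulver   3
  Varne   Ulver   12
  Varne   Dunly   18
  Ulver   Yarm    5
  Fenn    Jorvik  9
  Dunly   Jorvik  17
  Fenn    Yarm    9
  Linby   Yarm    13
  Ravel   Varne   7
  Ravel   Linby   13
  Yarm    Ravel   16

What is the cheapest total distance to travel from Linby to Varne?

15 km

Shortest distances from Linby:
Linby: 0
Ulver: 3  (via Linby)
Fenn: 6  (via Ulver)
Yarm: 8  (via Ulver)
Ravel: 13  (via Linby)
Varne: 15  (via Linby)
Shortest route: Linby–Varne = 15 km.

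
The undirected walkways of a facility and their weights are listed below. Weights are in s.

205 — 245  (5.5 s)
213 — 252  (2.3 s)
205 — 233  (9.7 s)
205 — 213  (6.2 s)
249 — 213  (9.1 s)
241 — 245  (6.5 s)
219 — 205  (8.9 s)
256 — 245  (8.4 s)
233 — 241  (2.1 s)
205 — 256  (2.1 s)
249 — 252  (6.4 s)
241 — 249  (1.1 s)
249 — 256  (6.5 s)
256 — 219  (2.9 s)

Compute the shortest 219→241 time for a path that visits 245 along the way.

17 s

Best 219 to 245: 219 → 256 → 205 → 245 costing 10.5
Shortest 245→241: 245 → 241 = 6.5
Total via 245: 10.5 + 6.5 = 17 s.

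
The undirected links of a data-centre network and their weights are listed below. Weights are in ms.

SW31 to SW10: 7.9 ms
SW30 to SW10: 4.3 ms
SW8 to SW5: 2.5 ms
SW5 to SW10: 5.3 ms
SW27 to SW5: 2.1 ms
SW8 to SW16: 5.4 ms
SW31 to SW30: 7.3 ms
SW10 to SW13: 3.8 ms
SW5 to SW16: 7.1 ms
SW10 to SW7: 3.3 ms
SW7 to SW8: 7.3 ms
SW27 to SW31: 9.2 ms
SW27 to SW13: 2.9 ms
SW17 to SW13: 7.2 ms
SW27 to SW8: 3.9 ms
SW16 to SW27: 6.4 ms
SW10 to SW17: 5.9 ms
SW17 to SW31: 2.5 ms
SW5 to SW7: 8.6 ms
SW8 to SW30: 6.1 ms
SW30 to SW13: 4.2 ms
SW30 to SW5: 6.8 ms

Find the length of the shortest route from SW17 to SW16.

16.5 ms

Settle nodes by increasing distance from SW17:
SW17: 0
SW31: 2.5  (via SW17)
SW10: 5.9  (via SW17)
SW13: 7.2  (via SW17)
SW7: 9.2  (via SW10)
SW30: 9.8  (via SW31)
SW27: 10.1  (via SW13)
SW5: 11.2  (via SW10)
SW8: 13.7  (via SW5)
SW16: 16.5  (via SW27)
Shortest route: SW17 → SW13 → SW27 → SW16 = 16.5 ms.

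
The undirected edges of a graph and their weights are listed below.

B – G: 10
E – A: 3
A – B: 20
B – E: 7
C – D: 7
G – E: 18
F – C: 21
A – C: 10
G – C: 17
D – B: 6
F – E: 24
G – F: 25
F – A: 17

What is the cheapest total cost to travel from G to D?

Shortest distances from G:
G: 0
B: 10  (via G)
D: 16  (via B)
Shortest route: G–B–D = 16.

16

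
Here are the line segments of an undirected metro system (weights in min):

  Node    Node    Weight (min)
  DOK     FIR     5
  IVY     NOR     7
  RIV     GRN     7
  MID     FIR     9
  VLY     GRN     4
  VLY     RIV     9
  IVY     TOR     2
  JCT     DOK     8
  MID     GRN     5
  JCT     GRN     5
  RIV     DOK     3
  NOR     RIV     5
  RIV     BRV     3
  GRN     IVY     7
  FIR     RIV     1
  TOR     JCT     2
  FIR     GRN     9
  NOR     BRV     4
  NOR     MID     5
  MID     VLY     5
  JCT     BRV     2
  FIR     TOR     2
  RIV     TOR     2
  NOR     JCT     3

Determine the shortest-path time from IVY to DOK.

7 min

Candidate routes:
IVY - TOR - FIR - RIV - DOK: 2+2+1+3 = 8
IVY - TOR - RIV - DOK: 2+2+3 = 7
The minimum is 7 min via IVY - TOR - RIV - DOK.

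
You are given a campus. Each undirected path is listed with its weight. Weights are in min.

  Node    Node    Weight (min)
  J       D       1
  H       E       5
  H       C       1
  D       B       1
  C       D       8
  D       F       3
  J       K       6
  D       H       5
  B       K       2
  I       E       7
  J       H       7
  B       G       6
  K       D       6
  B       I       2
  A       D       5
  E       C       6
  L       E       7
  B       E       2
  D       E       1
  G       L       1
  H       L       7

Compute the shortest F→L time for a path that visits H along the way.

15 min

Shortest F→H: F–D–H = 8
Best H to L: H–L costing 7
Total via H: 8 + 7 = 15 min.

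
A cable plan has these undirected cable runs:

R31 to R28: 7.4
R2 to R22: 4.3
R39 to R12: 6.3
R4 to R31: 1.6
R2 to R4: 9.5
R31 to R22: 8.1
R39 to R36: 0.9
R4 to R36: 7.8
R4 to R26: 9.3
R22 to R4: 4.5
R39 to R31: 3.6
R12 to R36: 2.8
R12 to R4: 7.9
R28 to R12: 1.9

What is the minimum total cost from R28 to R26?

18.3

Compare a few routes:
R28 - R12 - R36 - R4 - R26: 1.9+2.8+7.8+9.3 = 21.8
R28 - R31 - R4 - R26: 7.4+1.6+9.3 = 18.3
R28 - R12 - R36 - R39 - R31 - R4 - R26: 1.9+2.8+0.9+3.6+1.6+9.3 = 20.1
R28 - R12 - R4 - R26: 1.9+7.9+9.3 = 19.1
Cheapest is R28 - R31 - R4 - R26 at 18.3.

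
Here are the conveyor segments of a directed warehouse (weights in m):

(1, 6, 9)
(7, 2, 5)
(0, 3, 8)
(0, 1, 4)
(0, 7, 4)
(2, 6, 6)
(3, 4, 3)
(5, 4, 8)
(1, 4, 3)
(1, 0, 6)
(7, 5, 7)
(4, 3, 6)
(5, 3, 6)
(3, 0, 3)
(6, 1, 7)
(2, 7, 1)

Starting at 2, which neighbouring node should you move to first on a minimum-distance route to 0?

7

Candidate routes:
2–7–5–3–0: 1+7+6+3 = 17
2–6–1–4–3–0: 6+7+3+6+3 = 25
2–6–1–0: 6+7+6 = 19
The minimum is 17 m via 2–7–5–3–0.
So from 2 the first move is to 7.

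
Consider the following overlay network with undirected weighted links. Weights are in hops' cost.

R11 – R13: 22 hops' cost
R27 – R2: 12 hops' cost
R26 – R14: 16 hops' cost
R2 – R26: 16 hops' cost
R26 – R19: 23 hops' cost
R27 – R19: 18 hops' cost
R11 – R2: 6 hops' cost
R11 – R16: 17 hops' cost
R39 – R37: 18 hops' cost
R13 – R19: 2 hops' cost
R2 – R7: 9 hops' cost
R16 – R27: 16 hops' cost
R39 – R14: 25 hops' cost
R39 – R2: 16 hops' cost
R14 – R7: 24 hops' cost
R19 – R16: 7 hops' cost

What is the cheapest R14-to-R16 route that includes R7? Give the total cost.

56 hops' cost

Best R14 to R7: R14–R7 costing 24
Best R7 to R16: R7–R2–R11–R16 costing 32
Total via R7: 24 + 32 = 56 hops' cost.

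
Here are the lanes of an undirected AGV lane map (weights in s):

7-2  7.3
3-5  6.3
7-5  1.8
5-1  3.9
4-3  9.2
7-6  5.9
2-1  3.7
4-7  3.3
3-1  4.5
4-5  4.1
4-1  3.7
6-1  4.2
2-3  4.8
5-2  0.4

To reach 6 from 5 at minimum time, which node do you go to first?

7

Enumerating some paths:
5 → 1 → 6: 3.9+4.2 = 8.1
5 → 7 → 6: 1.8+5.9 = 7.7
The minimum is 7.7 s via 5 → 7 → 6.
So from 5 the first move is to 7.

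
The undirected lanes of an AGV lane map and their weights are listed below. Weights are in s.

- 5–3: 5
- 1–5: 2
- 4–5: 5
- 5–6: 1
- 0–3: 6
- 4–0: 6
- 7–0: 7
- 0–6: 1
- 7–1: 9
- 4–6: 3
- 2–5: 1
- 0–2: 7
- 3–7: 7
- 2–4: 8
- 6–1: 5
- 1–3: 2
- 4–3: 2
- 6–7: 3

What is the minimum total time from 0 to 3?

6 s

Enumerating some paths:
0–6–5–3: 1+1+5 = 7
0–3: 6 = 6
Cheapest is 0–3 at 6 s.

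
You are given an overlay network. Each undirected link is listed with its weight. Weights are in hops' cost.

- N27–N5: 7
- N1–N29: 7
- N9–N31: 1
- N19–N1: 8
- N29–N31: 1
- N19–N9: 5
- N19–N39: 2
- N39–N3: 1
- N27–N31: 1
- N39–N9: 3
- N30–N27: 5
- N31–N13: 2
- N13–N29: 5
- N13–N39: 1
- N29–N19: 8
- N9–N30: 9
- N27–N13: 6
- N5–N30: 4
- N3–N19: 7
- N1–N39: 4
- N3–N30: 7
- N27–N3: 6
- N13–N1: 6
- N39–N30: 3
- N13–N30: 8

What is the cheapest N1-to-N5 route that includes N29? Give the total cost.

Best N1 to N29: N1 → N29 costing 7
Best N29 to N5: N29 → N31 → N27 → N5 costing 9
Total via N29: 7 + 9 = 16 hops' cost.

16 hops' cost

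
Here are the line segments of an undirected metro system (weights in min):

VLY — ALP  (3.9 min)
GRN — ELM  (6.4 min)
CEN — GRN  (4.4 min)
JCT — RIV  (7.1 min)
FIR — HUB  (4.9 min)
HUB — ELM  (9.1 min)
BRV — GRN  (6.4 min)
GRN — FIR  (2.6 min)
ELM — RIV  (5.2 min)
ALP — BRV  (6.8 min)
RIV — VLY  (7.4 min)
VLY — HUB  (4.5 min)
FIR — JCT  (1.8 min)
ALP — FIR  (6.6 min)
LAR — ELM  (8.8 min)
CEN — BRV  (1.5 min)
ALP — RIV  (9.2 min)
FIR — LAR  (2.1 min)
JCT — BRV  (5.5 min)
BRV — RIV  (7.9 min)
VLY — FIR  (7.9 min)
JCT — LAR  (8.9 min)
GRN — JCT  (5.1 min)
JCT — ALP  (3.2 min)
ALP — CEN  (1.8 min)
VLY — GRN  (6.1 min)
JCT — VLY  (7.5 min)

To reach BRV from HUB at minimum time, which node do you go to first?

VLY

Candidate routes:
HUB - VLY - ALP - CEN - BRV: 4.5+3.9+1.8+1.5 = 11.7
HUB - FIR - JCT - BRV: 4.9+1.8+5.5 = 12.2
The minimum is 11.7 min via HUB - VLY - ALP - CEN - BRV.
So from HUB the first move is to VLY.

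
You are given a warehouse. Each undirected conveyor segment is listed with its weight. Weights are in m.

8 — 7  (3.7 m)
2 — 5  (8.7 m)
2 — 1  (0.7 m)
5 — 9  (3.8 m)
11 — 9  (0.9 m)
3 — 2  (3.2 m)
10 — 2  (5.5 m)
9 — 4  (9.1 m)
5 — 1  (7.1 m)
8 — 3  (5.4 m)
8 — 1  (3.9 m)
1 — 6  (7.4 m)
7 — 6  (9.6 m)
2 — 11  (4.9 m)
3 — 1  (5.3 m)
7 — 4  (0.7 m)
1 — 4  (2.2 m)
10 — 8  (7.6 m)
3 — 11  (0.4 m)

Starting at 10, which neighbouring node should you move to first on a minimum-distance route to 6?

Enumerating some paths:
10–2–1–6: 5.5+0.7+7.4 = 13.6
10–2–1–4–7–6: 5.5+0.7+2.2+0.7+9.6 = 18.7
10–8–1–6: 7.6+3.9+7.4 = 18.9
The minimum is 13.6 m via 10–2–1–6.
So from 10 the first move is to 2.

2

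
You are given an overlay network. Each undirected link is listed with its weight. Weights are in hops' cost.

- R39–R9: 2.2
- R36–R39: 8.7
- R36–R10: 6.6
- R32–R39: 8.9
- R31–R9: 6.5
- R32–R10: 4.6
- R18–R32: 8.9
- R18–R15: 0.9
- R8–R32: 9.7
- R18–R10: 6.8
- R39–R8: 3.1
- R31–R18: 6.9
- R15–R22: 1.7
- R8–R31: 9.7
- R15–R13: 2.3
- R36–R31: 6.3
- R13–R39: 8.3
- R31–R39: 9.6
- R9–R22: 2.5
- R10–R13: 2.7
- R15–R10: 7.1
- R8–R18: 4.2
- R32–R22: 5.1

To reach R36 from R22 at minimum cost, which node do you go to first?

Enumerating some paths:
R22 - R15 - R13 - R10 - R36: 1.7+2.3+2.7+6.6 = 13.3
R22 - R9 - R31 - R36: 2.5+6.5+6.3 = 15.3
R22 - R9 - R39 - R36: 2.5+2.2+8.7 = 13.4
The minimum is 13.3 hops' cost via R22 - R15 - R13 - R10 - R36.
So from R22 the first move is to R15.

R15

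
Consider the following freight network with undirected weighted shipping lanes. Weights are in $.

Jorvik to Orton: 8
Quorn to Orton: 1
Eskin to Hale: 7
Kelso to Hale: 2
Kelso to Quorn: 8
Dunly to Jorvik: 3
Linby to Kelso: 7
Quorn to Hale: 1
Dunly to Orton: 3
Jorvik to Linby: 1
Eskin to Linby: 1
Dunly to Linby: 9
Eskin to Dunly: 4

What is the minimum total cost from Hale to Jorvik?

$8

Enumerating some paths:
Hale → Quorn → Orton → Jorvik: 1+1+8 = 10
Hale → Quorn → Orton → Dunly → Jorvik: 1+1+3+3 = 8
Hale → Kelso → Linby → Jorvik: 2+7+1 = 10
Hale → Eskin → Linby → Jorvik: 7+1+1 = 9
The minimum is $8 via Hale → Quorn → Orton → Dunly → Jorvik.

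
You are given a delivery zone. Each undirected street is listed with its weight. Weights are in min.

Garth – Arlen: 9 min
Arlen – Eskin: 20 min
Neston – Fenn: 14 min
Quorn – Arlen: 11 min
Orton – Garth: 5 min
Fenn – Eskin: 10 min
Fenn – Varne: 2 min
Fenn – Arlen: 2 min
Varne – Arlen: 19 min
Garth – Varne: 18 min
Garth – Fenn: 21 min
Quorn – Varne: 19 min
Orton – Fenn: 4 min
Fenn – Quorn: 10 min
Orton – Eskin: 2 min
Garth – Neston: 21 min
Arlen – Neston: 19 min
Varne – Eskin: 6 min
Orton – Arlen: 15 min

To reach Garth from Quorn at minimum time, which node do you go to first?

Compare a few routes:
Quorn–Arlen–Garth: 11+9 = 20
Quorn–Fenn–Orton–Garth: 10+4+5 = 19
Cheapest is Quorn–Fenn–Orton–Garth at 19 min.
So from Quorn the first move is to Fenn.

Fenn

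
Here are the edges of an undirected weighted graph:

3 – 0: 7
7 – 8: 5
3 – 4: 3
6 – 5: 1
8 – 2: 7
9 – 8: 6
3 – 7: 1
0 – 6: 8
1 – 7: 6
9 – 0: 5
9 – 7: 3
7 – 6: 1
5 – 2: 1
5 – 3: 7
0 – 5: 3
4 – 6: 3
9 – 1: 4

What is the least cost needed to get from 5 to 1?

8

Settle nodes by increasing distance from 5:
5: 0
2: 1  (via 5)
6: 1  (via 5)
7: 2  (via 6)
0: 3  (via 5)
3: 3  (via 7)
4: 4  (via 6)
9: 5  (via 7)
8: 7  (via 7)
1: 8  (via 7)
Shortest route: 5 → 6 → 7 → 1 = 8.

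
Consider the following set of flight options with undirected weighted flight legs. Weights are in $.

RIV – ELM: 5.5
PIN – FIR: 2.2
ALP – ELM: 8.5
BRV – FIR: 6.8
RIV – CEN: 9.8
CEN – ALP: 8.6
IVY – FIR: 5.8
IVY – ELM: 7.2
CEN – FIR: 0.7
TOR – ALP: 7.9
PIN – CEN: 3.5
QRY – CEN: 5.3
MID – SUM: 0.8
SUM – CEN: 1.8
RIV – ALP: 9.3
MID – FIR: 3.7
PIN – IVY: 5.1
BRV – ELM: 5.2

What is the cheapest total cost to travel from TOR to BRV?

Shortest distances from TOR:
TOR: 0
ALP: 7.9  (via TOR)
ELM: 16.4  (via ALP)
CEN: 16.5  (via ALP)
FIR: 17.2  (via CEN)
RIV: 17.2  (via ALP)
SUM: 18.3  (via CEN)
MID: 19.1  (via SUM)
PIN: 19.4  (via FIR)
BRV: 21.6  (via ELM)
Shortest route: TOR → ALP → ELM → BRV = $21.6.

$21.6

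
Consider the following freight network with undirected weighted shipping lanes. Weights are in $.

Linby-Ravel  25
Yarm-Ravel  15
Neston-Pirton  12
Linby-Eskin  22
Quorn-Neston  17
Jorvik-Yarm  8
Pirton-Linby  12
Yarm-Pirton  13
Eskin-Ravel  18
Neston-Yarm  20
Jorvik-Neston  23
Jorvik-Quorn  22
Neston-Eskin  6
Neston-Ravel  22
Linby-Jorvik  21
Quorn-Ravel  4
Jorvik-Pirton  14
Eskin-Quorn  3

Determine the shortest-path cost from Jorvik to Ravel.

Compare a few routes:
Jorvik - Yarm - Ravel: 8+15 = 23
Jorvik - Quorn - Ravel: 22+4 = 26
Cheapest is Jorvik - Yarm - Ravel at $23.

$23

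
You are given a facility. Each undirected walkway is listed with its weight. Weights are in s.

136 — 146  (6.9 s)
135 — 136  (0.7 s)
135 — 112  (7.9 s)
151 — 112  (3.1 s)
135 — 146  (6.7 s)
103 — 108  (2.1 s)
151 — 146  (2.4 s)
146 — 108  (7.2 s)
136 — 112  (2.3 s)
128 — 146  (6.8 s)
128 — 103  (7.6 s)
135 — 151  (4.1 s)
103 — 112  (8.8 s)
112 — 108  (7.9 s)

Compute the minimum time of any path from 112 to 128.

12.3 s

Running Dijkstra from 112:
112: 0
136: 2.3  (via 112)
135: 3  (via 136)
151: 3.1  (via 112)
146: 5.5  (via 151)
108: 7.9  (via 112)
103: 8.8  (via 112)
128: 12.3  (via 146)
Shortest route: 112 → 151 → 146 → 128 = 12.3 s.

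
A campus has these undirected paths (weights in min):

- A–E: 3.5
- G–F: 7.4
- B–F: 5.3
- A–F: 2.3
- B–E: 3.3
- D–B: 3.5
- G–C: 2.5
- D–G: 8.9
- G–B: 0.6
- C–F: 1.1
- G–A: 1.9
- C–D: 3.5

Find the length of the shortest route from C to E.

6.4 min

Enumerating some paths:
C - F - A - E: 1.1+2.3+3.5 = 6.9
C - G - B - E: 2.5+0.6+3.3 = 6.4
C - G - A - E: 2.5+1.9+3.5 = 7.9
The minimum is 6.4 min via C - G - B - E.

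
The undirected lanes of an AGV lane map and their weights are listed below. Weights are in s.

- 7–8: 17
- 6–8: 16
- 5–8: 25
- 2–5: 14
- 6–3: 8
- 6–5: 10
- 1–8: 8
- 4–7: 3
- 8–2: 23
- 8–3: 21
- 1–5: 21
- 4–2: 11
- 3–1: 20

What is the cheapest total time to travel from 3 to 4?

Candidate routes:
3 - 6 - 5 - 2 - 4: 8+10+14+11 = 43
3 - 8 - 7 - 4: 21+17+3 = 41
Cheapest is 3 - 8 - 7 - 4 at 41 s.

41 s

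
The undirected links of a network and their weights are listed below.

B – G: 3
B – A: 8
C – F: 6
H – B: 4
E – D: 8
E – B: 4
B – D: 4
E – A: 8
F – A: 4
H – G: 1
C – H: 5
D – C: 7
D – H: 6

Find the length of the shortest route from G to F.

12

Compare a few routes:
G–H–B–A–F: 1+4+8+4 = 17
G–B–A–F: 3+8+4 = 15
G–B–H–C–F: 3+4+5+6 = 18
G–H–C–F: 1+5+6 = 12
Cheapest is G–H–C–F at 12.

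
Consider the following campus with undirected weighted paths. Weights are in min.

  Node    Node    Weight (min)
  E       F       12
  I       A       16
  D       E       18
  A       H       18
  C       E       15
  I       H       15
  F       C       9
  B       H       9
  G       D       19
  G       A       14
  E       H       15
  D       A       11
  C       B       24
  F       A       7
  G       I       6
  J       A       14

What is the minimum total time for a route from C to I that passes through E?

45 min

Shortest C→E: C → E = 15
Best E to I: E → H → I costing 30
Total via E: 15 + 30 = 45 min.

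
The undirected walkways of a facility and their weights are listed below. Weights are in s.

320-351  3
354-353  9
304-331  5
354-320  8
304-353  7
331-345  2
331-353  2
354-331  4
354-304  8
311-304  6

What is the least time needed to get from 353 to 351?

17 s

Compare a few routes:
353 - 331 - 354 - 320 - 351: 2+4+8+3 = 17
353 - 354 - 320 - 351: 9+8+3 = 20
The minimum is 17 s via 353 - 331 - 354 - 320 - 351.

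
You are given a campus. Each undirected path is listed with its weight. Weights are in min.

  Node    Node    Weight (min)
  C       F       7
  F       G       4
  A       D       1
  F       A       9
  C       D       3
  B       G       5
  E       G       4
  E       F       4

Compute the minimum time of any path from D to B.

Settle nodes by increasing distance from D:
D: 0
A: 1  (via D)
C: 3  (via D)
F: 10  (via A)
E: 14  (via F)
G: 14  (via F)
B: 19  (via G)
Shortest route: D → A → F → G → B = 19 min.

19 min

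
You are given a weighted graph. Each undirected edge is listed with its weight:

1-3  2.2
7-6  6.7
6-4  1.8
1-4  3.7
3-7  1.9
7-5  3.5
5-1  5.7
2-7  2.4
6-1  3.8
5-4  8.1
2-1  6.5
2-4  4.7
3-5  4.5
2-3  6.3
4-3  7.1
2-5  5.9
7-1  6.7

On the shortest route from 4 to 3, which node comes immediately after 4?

1

Candidate routes:
4 → 3: 7.1 = 7.1
4 → 1 → 3: 3.7+2.2 = 5.9
Cheapest is 4 → 1 → 3 at 5.9.
So from 4 the first move is to 1.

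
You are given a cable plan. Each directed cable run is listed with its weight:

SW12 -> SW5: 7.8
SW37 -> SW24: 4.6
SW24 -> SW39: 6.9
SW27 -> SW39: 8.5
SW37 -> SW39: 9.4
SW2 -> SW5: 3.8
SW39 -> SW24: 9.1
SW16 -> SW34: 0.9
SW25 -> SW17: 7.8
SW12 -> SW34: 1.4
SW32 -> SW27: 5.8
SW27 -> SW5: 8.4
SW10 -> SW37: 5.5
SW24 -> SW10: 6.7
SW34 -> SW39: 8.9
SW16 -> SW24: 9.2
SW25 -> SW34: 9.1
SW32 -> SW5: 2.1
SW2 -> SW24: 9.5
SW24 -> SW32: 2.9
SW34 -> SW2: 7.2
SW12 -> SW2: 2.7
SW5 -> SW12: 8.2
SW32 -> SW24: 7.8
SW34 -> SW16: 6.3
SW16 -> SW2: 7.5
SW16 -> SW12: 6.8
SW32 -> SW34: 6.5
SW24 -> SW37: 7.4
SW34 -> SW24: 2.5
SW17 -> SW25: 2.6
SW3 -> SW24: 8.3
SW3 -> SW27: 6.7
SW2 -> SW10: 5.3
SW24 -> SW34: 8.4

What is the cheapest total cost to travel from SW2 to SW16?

Candidate routes:
SW2 - SW5 - SW12 - SW34 - SW16: 3.8+8.2+1.4+6.3 = 19.7
SW2 - SW24 - SW34 - SW16: 9.5+8.4+6.3 = 24.2
SW2 - SW10 - SW37 - SW24 - SW34 - SW16: 5.3+5.5+4.6+8.4+6.3 = 30.1
SW2 - SW24 - SW32 - SW34 - SW16: 9.5+2.9+6.5+6.3 = 25.2
Cheapest is SW2 - SW5 - SW12 - SW34 - SW16 at 19.7.

19.7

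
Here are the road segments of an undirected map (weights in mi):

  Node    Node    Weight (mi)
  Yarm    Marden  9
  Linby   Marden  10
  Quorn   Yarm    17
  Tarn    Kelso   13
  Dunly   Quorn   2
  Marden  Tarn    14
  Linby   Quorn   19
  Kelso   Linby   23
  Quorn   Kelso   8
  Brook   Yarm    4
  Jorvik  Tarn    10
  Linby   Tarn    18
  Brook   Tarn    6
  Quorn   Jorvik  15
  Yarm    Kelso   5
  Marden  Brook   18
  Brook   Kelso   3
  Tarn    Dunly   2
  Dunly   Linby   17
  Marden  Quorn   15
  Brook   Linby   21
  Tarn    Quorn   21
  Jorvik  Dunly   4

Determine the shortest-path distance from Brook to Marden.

13 mi

Shortest distances from Brook:
Brook: 0
Kelso: 3  (via Brook)
Yarm: 4  (via Brook)
Tarn: 6  (via Brook)
Dunly: 8  (via Tarn)
Quorn: 10  (via Dunly)
Jorvik: 12  (via Dunly)
Marden: 13  (via Yarm)
Shortest route: Brook → Yarm → Marden = 13 mi.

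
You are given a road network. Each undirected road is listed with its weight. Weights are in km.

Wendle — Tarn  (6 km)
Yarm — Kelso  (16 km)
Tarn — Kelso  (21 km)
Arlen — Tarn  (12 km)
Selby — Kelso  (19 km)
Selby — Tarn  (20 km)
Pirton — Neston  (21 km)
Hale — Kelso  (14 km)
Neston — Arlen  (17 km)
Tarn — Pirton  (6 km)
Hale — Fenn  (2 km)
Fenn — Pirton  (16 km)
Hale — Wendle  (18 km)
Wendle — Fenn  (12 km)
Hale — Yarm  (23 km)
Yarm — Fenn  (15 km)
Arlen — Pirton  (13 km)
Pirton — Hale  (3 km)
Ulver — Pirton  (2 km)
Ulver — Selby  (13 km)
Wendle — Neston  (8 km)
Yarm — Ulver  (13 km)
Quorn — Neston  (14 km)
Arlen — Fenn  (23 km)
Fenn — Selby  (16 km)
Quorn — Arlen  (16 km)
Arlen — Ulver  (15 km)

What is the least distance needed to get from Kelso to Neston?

35 km

Enumerating some paths:
Kelso–Hale–Fenn–Wendle–Neston: 14+2+12+8 = 36
Kelso–Tarn–Wendle–Neston: 21+6+8 = 35
Kelso–Hale–Pirton–Tarn–Wendle–Neston: 14+3+6+6+8 = 37
Cheapest is Kelso–Tarn–Wendle–Neston at 35 km.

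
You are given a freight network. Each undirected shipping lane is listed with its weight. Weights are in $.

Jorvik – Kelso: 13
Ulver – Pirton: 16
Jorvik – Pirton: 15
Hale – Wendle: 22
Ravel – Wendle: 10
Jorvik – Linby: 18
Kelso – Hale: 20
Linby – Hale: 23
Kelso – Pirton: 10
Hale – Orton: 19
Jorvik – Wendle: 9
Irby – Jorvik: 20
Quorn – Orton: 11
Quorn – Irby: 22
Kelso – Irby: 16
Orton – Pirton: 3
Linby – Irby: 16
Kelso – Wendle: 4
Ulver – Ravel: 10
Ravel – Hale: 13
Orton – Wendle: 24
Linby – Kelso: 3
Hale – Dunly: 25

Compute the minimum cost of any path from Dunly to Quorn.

$55

Candidate routes:
Dunly → Hale → Orton → Quorn: 25+19+11 = 55
Dunly → Hale → Linby → Kelso → Pirton → Orton → Quorn: 25+23+3+10+3+11 = 75
Dunly → Hale → Kelso → Pirton → Orton → Quorn: 25+20+10+3+11 = 69
Cheapest is Dunly → Hale → Orton → Quorn at $55.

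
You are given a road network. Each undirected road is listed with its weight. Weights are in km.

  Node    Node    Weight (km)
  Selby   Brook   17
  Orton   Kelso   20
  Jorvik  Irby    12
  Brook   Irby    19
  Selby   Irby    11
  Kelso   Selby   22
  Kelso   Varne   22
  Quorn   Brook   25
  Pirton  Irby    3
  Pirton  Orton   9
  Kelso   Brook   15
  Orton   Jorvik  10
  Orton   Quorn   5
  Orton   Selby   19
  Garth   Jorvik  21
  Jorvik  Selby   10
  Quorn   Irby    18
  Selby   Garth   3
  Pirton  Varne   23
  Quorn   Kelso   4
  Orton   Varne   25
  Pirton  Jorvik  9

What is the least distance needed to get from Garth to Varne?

Candidate routes:
Garth–Selby–Jorvik–Pirton–Varne: 3+10+9+23 = 45
Garth–Selby–Kelso–Varne: 3+22+22 = 47
Garth–Selby–Irby–Pirton–Varne: 3+11+3+23 = 40
Cheapest is Garth–Selby–Irby–Pirton–Varne at 40 km.

40 km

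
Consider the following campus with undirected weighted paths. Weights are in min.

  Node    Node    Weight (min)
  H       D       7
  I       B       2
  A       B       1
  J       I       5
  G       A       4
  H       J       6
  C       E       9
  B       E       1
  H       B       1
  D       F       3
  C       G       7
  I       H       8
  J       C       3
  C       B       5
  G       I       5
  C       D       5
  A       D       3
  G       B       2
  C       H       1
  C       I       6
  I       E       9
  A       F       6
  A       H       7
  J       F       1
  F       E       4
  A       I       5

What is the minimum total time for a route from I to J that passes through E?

8 min

Best I to E: I → B → E costing 3
Best E to J: E → F → J costing 5
Total via E: 3 + 5 = 8 min.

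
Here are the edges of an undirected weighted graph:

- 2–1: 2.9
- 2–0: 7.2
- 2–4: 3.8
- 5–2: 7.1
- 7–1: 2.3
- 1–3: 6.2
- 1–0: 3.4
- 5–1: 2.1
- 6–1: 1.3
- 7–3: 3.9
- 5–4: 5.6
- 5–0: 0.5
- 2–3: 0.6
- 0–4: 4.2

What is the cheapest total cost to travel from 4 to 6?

Settle nodes by increasing distance from 4:
4: 0
2: 3.8  (via 4)
0: 4.2  (via 4)
3: 4.4  (via 2)
5: 4.7  (via 0)
1: 6.7  (via 2)
6: 8  (via 1)
Shortest route: 4 → 2 → 1 → 6 = 8.

8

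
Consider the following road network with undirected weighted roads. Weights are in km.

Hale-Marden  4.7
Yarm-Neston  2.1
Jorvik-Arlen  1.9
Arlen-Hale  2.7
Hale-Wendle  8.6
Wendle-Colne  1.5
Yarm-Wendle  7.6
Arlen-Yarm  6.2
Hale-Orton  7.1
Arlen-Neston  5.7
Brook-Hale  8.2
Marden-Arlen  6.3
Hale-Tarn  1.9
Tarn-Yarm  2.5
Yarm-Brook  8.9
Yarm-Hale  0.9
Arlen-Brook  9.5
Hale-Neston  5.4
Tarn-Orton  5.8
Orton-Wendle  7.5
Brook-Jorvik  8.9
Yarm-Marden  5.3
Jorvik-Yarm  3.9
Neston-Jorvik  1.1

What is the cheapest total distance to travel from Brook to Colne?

Candidate routes:
Brook - Yarm - Wendle - Colne: 8.9+7.6+1.5 = 18
Brook - Hale - Yarm - Wendle - Colne: 8.2+0.9+7.6+1.5 = 18.2
The minimum is 18 km via Brook - Yarm - Wendle - Colne.

18 km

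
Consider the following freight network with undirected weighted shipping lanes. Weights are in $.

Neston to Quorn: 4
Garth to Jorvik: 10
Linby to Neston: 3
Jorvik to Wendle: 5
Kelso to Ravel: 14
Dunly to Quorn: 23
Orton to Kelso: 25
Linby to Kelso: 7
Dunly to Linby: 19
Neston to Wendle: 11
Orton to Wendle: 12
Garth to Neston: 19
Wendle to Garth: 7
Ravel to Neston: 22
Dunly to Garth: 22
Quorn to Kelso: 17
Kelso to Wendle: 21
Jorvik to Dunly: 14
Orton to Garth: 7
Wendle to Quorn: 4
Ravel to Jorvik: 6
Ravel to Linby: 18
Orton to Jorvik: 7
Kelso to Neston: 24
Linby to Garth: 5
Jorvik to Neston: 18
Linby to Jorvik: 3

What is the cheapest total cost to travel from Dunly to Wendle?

$19

Shortest distances from Dunly:
Dunly: 0
Jorvik: 14  (via Dunly)
Linby: 17  (via Jorvik)
Wendle: 19  (via Jorvik)
Shortest route: Dunly → Jorvik → Wendle = $19.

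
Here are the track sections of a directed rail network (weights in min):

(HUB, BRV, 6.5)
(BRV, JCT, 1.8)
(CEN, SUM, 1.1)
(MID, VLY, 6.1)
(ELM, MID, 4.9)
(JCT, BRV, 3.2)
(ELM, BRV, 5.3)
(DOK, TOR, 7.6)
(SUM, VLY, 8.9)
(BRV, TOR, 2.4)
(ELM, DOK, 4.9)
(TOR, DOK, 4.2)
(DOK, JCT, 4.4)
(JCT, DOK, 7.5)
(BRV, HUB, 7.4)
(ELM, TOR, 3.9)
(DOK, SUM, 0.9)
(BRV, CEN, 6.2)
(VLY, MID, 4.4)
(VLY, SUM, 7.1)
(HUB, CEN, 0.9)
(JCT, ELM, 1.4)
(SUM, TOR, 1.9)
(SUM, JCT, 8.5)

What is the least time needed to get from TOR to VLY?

Compare a few routes:
TOR–DOK–SUM–JCT–ELM–MID–VLY: 4.2+0.9+8.5+1.4+4.9+6.1 = 26
TOR–DOK–JCT–ELM–MID–VLY: 4.2+4.4+1.4+4.9+6.1 = 21
TOR–DOK–SUM–VLY: 4.2+0.9+8.9 = 14
TOR–DOK–JCT–BRV–CEN–SUM–VLY: 4.2+4.4+3.2+6.2+1.1+8.9 = 28
Cheapest is TOR–DOK–SUM–VLY at 14 min.

14 min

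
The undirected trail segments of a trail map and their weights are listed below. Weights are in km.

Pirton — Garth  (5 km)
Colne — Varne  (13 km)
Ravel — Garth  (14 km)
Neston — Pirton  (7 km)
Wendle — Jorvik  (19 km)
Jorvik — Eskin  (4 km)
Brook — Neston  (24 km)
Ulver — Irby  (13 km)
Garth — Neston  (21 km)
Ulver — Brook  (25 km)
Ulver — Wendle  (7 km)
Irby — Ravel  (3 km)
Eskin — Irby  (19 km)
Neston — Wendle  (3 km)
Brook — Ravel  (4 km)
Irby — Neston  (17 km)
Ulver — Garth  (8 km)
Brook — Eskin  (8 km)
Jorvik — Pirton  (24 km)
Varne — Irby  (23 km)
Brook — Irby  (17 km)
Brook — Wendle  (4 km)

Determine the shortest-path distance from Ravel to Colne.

39 km

Running Dijkstra from Ravel:
Ravel: 0
Irby: 3  (via Ravel)
Brook: 4  (via Ravel)
Wendle: 8  (via Brook)
Neston: 11  (via Wendle)
Eskin: 12  (via Brook)
Garth: 14  (via Ravel)
Ulver: 15  (via Wendle)
Jorvik: 16  (via Eskin)
Pirton: 18  (via Neston)
Varne: 26  (via Irby)
Colne: 39  (via Varne)
Shortest route: Ravel–Irby–Varne–Colne = 39 km.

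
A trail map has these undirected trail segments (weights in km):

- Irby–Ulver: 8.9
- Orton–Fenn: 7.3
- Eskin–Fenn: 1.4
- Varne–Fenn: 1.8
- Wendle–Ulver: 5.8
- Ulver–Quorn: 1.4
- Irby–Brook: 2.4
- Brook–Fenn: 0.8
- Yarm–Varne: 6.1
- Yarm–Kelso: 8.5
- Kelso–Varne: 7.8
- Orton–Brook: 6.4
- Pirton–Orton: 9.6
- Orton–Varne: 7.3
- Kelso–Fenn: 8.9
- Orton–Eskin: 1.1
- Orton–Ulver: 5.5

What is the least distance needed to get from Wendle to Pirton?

Running Dijkstra from Wendle:
Wendle: 0
Ulver: 5.8  (via Wendle)
Quorn: 7.2  (via Ulver)
Orton: 11.3  (via Ulver)
Eskin: 12.4  (via Orton)
Fenn: 13.8  (via Eskin)
Brook: 14.6  (via Fenn)
Irby: 14.7  (via Ulver)
Varne: 15.6  (via Fenn)
Pirton: 20.9  (via Orton)
Shortest route: Wendle–Ulver–Orton–Pirton = 20.9 km.

20.9 km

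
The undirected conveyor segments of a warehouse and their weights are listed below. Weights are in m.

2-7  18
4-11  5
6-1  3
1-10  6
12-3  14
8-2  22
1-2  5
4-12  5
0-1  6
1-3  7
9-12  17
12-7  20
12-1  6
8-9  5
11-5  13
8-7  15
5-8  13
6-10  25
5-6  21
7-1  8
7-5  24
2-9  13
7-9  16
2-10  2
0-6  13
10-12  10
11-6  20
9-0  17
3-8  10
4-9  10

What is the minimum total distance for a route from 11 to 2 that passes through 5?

Best 11 to 5: 11–5 costing 13
Best 5 to 2: 5–6–1–2 costing 29
Total via 5: 13 + 29 = 42 m.

42 m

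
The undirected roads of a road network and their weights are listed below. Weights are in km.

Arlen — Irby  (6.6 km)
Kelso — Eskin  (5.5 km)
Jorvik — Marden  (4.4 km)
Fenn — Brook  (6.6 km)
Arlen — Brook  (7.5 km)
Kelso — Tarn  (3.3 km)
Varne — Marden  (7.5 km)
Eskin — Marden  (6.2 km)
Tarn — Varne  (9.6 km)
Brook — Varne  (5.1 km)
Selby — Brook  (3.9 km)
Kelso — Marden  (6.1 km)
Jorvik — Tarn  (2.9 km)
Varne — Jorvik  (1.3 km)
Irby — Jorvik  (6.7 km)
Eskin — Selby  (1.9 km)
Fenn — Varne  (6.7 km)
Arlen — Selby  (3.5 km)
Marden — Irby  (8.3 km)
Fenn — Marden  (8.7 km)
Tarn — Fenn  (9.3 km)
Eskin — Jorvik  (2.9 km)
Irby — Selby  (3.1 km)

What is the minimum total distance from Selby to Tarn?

7.7 km

Shortest distances from Selby:
Selby: 0
Eskin: 1.9  (via Selby)
Irby: 3.1  (via Selby)
Arlen: 3.5  (via Selby)
Brook: 3.9  (via Selby)
Jorvik: 4.8  (via Eskin)
Varne: 6.1  (via Jorvik)
Kelso: 7.4  (via Eskin)
Tarn: 7.7  (via Jorvik)
Shortest route: Selby → Eskin → Jorvik → Tarn = 7.7 km.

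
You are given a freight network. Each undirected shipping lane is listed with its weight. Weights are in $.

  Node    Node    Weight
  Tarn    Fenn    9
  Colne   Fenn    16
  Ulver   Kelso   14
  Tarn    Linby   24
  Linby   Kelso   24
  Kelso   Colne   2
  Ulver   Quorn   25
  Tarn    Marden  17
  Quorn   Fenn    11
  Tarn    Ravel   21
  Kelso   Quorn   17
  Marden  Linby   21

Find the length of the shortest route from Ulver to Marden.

Running Dijkstra from Ulver:
Ulver: 0
Kelso: 14  (via Ulver)
Colne: 16  (via Kelso)
Quorn: 25  (via Ulver)
Fenn: 32  (via Colne)
Linby: 38  (via Kelso)
Tarn: 41  (via Fenn)
Marden: 58  (via Tarn)
Shortest route: Ulver–Kelso–Colne–Fenn–Tarn–Marden = $58.

$58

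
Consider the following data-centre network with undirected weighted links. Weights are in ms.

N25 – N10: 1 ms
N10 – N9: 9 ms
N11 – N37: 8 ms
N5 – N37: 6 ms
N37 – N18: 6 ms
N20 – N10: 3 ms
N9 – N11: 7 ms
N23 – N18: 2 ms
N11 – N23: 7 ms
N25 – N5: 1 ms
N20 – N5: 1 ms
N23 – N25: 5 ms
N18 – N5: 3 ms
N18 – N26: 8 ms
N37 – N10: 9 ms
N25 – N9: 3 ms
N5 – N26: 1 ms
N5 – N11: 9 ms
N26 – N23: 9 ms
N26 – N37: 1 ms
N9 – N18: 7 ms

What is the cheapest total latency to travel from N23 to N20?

Shortest distances from N23:
N23: 0
N18: 2  (via N23)
N25: 5  (via N23)
N5: 5  (via N18)
N20: 6  (via N5)
Shortest route: N23–N18–N5–N20 = 6 ms.

6 ms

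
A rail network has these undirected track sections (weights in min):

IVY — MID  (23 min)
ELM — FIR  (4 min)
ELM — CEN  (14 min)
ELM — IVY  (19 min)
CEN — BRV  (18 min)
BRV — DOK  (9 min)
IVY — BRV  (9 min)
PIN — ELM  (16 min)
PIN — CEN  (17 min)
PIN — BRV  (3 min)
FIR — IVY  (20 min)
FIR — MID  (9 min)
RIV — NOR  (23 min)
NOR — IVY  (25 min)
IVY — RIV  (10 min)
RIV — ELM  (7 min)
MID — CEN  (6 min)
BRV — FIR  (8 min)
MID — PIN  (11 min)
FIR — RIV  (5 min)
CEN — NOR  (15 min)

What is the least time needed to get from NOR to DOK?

42 min

Candidate routes:
NOR–IVY–BRV–DOK: 25+9+9 = 43
NOR–CEN–BRV–DOK: 15+18+9 = 42
NOR–CEN–MID–PIN–BRV–DOK: 15+6+11+3+9 = 44
The minimum is 42 min via NOR–CEN–BRV–DOK.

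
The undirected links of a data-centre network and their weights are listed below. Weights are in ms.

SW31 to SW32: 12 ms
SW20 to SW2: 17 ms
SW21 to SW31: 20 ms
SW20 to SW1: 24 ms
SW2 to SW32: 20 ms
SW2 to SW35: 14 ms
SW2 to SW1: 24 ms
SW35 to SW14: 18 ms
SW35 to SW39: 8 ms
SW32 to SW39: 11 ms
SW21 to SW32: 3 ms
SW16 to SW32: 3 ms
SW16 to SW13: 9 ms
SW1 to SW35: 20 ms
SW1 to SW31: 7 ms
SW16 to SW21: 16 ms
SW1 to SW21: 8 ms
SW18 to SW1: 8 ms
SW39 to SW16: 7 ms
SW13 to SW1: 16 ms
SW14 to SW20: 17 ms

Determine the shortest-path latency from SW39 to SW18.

Compare a few routes:
SW39–SW16–SW32–SW21–SW1–SW18: 7+3+3+8+8 = 29
SW39–SW32–SW21–SW1–SW18: 11+3+8+8 = 30
SW39–SW35–SW1–SW18: 8+20+8 = 36
The minimum is 29 ms via SW39–SW16–SW32–SW21–SW1–SW18.

29 ms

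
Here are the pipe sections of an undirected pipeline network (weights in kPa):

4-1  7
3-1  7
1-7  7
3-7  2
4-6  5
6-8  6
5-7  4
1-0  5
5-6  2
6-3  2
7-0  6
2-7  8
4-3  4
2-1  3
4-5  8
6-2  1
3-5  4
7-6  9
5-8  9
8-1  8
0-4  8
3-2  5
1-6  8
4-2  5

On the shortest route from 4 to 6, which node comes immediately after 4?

Candidate routes:
4 - 2 - 6: 5+1 = 6
4 - 6: 5 = 5
4 - 3 - 6: 4+2 = 6
Cheapest is 4 - 6 at 5 kPa.
So from 4 the first move is to 6.

6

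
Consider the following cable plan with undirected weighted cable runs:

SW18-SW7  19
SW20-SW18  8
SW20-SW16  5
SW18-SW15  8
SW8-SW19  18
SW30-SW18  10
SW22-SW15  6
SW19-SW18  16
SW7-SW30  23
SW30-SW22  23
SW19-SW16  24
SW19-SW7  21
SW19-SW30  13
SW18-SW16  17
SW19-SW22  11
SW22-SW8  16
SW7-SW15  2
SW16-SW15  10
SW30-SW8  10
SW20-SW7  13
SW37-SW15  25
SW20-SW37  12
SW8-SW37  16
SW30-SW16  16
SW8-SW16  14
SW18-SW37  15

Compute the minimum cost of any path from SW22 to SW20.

Running Dijkstra from SW22:
SW22: 0
SW15: 6  (via SW22)
SW7: 8  (via SW15)
SW19: 11  (via SW22)
SW18: 14  (via SW15)
SW16: 16  (via SW15)
SW8: 16  (via SW22)
SW20: 21  (via SW7)
Shortest route: SW22–SW15–SW7–SW20 = 21.

21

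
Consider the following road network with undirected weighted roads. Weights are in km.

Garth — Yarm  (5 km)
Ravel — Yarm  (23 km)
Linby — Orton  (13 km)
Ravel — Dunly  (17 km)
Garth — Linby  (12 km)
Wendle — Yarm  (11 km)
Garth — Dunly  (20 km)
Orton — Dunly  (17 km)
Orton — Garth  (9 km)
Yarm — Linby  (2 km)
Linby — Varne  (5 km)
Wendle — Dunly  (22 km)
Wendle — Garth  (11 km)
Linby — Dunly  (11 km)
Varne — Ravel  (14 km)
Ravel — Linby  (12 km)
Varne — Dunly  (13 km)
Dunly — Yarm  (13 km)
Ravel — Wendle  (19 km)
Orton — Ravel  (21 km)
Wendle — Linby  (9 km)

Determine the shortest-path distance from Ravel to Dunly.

17 km

Running Dijkstra from Ravel:
Ravel: 0
Linby: 12  (via Ravel)
Yarm: 14  (via Linby)
Varne: 14  (via Ravel)
Dunly: 17  (via Ravel)
Shortest route: Ravel–Dunly = 17 km.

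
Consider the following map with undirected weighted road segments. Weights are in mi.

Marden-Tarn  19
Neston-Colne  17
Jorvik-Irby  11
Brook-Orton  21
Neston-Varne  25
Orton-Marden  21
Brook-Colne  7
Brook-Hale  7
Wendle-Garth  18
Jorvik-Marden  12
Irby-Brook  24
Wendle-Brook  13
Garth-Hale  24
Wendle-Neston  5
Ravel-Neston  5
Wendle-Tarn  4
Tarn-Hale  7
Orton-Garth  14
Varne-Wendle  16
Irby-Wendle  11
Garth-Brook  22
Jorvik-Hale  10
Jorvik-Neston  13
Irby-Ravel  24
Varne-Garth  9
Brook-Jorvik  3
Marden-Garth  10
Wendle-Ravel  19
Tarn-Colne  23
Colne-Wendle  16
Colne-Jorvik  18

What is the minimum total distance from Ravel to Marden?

30 mi

Compare a few routes:
Ravel–Neston–Wendle–Garth–Marden: 5+5+18+10 = 38
Ravel–Neston–Wendle–Brook–Jorvik–Marden: 5+5+13+3+12 = 38
Ravel–Neston–Wendle–Tarn–Marden: 5+5+4+19 = 33
Ravel–Neston–Jorvik–Marden: 5+13+12 = 30
The minimum is 30 mi via Ravel–Neston–Jorvik–Marden.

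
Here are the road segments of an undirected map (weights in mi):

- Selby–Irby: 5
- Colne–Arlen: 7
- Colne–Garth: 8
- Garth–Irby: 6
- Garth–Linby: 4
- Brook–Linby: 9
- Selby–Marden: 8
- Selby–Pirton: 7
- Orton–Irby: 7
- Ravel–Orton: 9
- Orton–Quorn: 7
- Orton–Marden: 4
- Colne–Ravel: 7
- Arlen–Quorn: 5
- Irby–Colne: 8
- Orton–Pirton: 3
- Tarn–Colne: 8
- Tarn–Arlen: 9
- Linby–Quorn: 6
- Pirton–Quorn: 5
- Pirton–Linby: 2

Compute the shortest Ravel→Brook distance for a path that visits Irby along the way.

Best Ravel to Irby: Ravel → Colne → Irby costing 15
Shortest Irby→Brook: Irby → Garth → Linby → Brook = 19
Total via Irby: 15 + 19 = 34 mi.

34 mi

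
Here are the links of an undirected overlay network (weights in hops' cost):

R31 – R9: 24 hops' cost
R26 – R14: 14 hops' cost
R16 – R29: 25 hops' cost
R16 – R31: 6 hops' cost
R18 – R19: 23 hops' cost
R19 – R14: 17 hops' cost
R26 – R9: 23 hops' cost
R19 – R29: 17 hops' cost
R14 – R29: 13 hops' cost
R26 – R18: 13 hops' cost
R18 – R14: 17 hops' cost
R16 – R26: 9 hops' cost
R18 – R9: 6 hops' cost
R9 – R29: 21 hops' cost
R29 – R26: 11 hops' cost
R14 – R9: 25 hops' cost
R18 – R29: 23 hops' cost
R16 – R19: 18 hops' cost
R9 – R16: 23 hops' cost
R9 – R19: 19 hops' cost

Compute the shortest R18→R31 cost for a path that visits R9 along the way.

30 hops' cost

Shortest R18→R9: R18 → R9 = 6
Shortest R9→R31: R9 → R31 = 24
Total via R9: 6 + 24 = 30 hops' cost.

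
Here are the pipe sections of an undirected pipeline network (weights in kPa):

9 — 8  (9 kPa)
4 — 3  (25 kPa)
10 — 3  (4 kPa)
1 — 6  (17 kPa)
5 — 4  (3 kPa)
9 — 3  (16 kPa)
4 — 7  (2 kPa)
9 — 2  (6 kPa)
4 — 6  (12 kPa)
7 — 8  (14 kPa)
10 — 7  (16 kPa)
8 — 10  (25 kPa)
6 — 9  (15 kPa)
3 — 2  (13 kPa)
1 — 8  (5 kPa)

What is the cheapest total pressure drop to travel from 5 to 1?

24 kPa

Enumerating some paths:
5–4–7–8–1: 3+2+14+5 = 24
5–4–6–9–8–1: 3+12+15+9+5 = 44
5–4–7–10–8–1: 3+2+16+25+5 = 51
5–4–6–1: 3+12+17 = 32
Cheapest is 5–4–7–8–1 at 24 kPa.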